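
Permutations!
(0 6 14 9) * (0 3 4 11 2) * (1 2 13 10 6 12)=[12, 2, 0, 4, 11, 5, 14, 7, 8, 3, 6, 13, 1, 10, 9]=(0 12 1 2)(3 4 11 13 10 6 14 9)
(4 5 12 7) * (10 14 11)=(4 5 12 7)(10 14 11)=[0, 1, 2, 3, 5, 12, 6, 4, 8, 9, 14, 10, 7, 13, 11]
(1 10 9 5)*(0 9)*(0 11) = (0 9 5 1 10 11) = [9, 10, 2, 3, 4, 1, 6, 7, 8, 5, 11, 0]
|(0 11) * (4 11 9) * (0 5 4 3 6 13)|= 15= |(0 9 3 6 13)(4 11 5)|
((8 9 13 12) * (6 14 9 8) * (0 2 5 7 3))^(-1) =((0 2 5 7 3)(6 14 9 13 12))^(-1) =(0 3 7 5 2)(6 12 13 9 14)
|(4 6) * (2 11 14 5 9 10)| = |(2 11 14 5 9 10)(4 6)| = 6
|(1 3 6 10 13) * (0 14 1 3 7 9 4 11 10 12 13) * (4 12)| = 12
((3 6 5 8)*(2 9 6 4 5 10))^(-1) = (2 10 6 9)(3 8 5 4)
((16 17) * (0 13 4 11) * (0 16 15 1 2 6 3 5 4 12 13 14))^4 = ((0 14)(1 2 6 3 5 4 11 16 17 15)(12 13))^4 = (1 5 17 6 11)(2 4 15 3 16)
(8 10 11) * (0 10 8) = (0 10 11) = [10, 1, 2, 3, 4, 5, 6, 7, 8, 9, 11, 0]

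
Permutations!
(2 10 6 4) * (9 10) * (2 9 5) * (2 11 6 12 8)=(2 5 11 6 4 9 10 12 8)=[0, 1, 5, 3, 9, 11, 4, 7, 2, 10, 12, 6, 8]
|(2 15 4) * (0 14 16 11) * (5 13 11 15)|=9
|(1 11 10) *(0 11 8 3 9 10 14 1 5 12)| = |(0 11 14 1 8 3 9 10 5 12)| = 10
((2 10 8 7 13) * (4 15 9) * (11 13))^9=((2 10 8 7 11 13)(4 15 9))^9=(15)(2 7)(8 13)(10 11)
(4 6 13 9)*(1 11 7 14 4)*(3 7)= (1 11 3 7 14 4 6 13 9)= [0, 11, 2, 7, 6, 5, 13, 14, 8, 1, 10, 3, 12, 9, 4]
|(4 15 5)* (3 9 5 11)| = |(3 9 5 4 15 11)| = 6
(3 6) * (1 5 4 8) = (1 5 4 8)(3 6) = [0, 5, 2, 6, 8, 4, 3, 7, 1]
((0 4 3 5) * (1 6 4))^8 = (0 6 3)(1 4 5)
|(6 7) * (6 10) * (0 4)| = |(0 4)(6 7 10)| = 6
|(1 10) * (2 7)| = |(1 10)(2 7)| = 2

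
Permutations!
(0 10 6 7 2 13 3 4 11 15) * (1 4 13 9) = [10, 4, 9, 13, 11, 5, 7, 2, 8, 1, 6, 15, 12, 3, 14, 0] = (0 10 6 7 2 9 1 4 11 15)(3 13)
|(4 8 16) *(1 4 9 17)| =|(1 4 8 16 9 17)| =6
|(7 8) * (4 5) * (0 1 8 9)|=|(0 1 8 7 9)(4 5)|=10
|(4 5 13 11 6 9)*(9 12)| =|(4 5 13 11 6 12 9)| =7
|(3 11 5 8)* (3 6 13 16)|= |(3 11 5 8 6 13 16)|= 7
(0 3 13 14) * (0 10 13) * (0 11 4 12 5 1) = (0 3 11 4 12 5 1)(10 13 14) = [3, 0, 2, 11, 12, 1, 6, 7, 8, 9, 13, 4, 5, 14, 10]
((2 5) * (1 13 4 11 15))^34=((1 13 4 11 15)(2 5))^34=(1 15 11 4 13)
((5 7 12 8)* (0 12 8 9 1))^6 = (0 9)(1 12)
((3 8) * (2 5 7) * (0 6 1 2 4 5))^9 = (0 6 1 2)(3 8)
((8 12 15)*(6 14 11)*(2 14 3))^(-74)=((2 14 11 6 3)(8 12 15))^(-74)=(2 14 11 6 3)(8 12 15)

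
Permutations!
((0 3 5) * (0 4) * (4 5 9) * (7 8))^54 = ((0 3 9 4)(7 8))^54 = (0 9)(3 4)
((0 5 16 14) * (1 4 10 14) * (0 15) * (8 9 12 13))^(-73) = ((0 5 16 1 4 10 14 15)(8 9 12 13))^(-73) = (0 15 14 10 4 1 16 5)(8 13 12 9)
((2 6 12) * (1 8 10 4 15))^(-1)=(1 15 4 10 8)(2 12 6)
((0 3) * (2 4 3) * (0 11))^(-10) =(11)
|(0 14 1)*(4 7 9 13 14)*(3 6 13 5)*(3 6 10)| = |(0 4 7 9 5 6 13 14 1)(3 10)| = 18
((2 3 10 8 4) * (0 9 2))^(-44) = ((0 9 2 3 10 8 4))^(-44) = (0 8 3 9 4 10 2)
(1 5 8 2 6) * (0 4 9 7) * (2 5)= [4, 2, 6, 3, 9, 8, 1, 0, 5, 7]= (0 4 9 7)(1 2 6)(5 8)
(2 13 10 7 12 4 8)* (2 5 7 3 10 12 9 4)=(2 13 12)(3 10)(4 8 5 7 9)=[0, 1, 13, 10, 8, 7, 6, 9, 5, 4, 3, 11, 2, 12]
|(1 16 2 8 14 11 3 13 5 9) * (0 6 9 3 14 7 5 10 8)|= 6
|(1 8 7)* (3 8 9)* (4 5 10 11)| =20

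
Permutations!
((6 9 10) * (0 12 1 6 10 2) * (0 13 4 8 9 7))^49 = ((0 12 1 6 7)(2 13 4 8 9))^49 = (0 7 6 1 12)(2 9 8 4 13)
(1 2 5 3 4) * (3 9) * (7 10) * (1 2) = (2 5 9 3 4)(7 10) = [0, 1, 5, 4, 2, 9, 6, 10, 8, 3, 7]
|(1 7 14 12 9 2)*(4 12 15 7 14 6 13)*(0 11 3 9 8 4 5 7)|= |(0 11 3 9 2 1 14 15)(4 12 8)(5 7 6 13)|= 24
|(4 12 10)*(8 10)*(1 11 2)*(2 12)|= 7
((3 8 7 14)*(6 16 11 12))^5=(3 8 7 14)(6 16 11 12)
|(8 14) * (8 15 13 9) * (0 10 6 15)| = 8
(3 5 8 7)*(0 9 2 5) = (0 9 2 5 8 7 3) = [9, 1, 5, 0, 4, 8, 6, 3, 7, 2]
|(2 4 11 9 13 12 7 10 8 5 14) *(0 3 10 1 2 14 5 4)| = |(14)(0 3 10 8 4 11 9 13 12 7 1 2)| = 12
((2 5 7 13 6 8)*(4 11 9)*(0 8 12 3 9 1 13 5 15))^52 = (15)(1 3)(4 6)(9 13)(11 12)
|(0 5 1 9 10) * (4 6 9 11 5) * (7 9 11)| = 9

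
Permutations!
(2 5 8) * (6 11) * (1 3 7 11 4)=(1 3 7 11 6 4)(2 5 8)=[0, 3, 5, 7, 1, 8, 4, 11, 2, 9, 10, 6]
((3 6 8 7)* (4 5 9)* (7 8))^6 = ((3 6 7)(4 5 9))^6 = (9)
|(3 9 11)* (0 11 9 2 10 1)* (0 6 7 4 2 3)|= |(0 11)(1 6 7 4 2 10)|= 6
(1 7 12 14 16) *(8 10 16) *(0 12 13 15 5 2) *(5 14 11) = (0 12 11 5 2)(1 7 13 15 14 8 10 16) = [12, 7, 0, 3, 4, 2, 6, 13, 10, 9, 16, 5, 11, 15, 8, 14, 1]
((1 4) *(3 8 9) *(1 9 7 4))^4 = (3 9 4 7 8)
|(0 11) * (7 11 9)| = |(0 9 7 11)| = 4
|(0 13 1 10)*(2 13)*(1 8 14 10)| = 6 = |(0 2 13 8 14 10)|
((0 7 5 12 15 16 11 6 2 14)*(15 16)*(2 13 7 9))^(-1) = ((0 9 2 14)(5 12 16 11 6 13 7))^(-1) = (0 14 2 9)(5 7 13 6 11 16 12)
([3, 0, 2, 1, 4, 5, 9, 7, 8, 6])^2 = [1, 3, 2, 0, 4, 5, 6, 7, 8, 9]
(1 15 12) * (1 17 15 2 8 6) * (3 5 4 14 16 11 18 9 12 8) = (1 2 3 5 4 14 16 11 18 9 12 17 15 8 6) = [0, 2, 3, 5, 14, 4, 1, 7, 6, 12, 10, 18, 17, 13, 16, 8, 11, 15, 9]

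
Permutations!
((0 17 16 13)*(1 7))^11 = (0 13 16 17)(1 7)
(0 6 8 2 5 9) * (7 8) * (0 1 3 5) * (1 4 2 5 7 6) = (0 1 3 7 8 5 9 4 2) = [1, 3, 0, 7, 2, 9, 6, 8, 5, 4]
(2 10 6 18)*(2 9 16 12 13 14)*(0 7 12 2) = (0 7 12 13 14)(2 10 6 18 9 16) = [7, 1, 10, 3, 4, 5, 18, 12, 8, 16, 6, 11, 13, 14, 0, 15, 2, 17, 9]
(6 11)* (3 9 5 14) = (3 9 5 14)(6 11) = [0, 1, 2, 9, 4, 14, 11, 7, 8, 5, 10, 6, 12, 13, 3]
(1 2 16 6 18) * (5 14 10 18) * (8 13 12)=(1 2 16 6 5 14 10 18)(8 13 12)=[0, 2, 16, 3, 4, 14, 5, 7, 13, 9, 18, 11, 8, 12, 10, 15, 6, 17, 1]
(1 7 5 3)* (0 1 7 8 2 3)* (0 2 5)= (0 1 8 5 2 3 7)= [1, 8, 3, 7, 4, 2, 6, 0, 5]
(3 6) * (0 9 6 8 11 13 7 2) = (0 9 6 3 8 11 13 7 2) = [9, 1, 0, 8, 4, 5, 3, 2, 11, 6, 10, 13, 12, 7]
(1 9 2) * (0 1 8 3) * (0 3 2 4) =(0 1 9 4)(2 8) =[1, 9, 8, 3, 0, 5, 6, 7, 2, 4]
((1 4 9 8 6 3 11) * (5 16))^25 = ((1 4 9 8 6 3 11)(5 16))^25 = (1 6 4 3 9 11 8)(5 16)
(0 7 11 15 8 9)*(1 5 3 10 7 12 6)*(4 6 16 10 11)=[12, 5, 2, 11, 6, 3, 1, 4, 9, 0, 7, 15, 16, 13, 14, 8, 10]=(0 12 16 10 7 4 6 1 5 3 11 15 8 9)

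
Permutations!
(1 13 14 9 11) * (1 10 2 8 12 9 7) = (1 13 14 7)(2 8 12 9 11 10) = [0, 13, 8, 3, 4, 5, 6, 1, 12, 11, 2, 10, 9, 14, 7]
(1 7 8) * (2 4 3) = (1 7 8)(2 4 3) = [0, 7, 4, 2, 3, 5, 6, 8, 1]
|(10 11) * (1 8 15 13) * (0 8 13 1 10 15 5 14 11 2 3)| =11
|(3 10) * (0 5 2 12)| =|(0 5 2 12)(3 10)| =4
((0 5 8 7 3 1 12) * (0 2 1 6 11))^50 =((0 5 8 7 3 6 11)(1 12 2))^50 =(0 5 8 7 3 6 11)(1 2 12)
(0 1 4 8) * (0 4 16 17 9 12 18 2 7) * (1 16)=(0 16 17 9 12 18 2 7)(4 8)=[16, 1, 7, 3, 8, 5, 6, 0, 4, 12, 10, 11, 18, 13, 14, 15, 17, 9, 2]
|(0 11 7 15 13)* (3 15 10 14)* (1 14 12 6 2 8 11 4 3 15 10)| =|(0 4 3 10 12 6 2 8 11 7 1 14 15 13)| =14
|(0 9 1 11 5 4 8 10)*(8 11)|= 15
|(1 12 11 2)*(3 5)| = 4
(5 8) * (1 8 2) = (1 8 5 2) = [0, 8, 1, 3, 4, 2, 6, 7, 5]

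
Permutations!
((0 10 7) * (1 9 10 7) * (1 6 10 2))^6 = (10)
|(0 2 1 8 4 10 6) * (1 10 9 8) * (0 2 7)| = |(0 7)(2 10 6)(4 9 8)| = 6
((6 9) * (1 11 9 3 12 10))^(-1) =((1 11 9 6 3 12 10))^(-1) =(1 10 12 3 6 9 11)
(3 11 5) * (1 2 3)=(1 2 3 11 5)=[0, 2, 3, 11, 4, 1, 6, 7, 8, 9, 10, 5]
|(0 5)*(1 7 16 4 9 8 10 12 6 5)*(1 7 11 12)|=12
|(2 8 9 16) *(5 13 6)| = |(2 8 9 16)(5 13 6)| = 12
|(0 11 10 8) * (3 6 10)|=6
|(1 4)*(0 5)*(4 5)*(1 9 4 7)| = |(0 7 1 5)(4 9)| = 4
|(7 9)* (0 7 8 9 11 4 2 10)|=6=|(0 7 11 4 2 10)(8 9)|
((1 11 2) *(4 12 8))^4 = ((1 11 2)(4 12 8))^4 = (1 11 2)(4 12 8)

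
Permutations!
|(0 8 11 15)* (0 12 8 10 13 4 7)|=|(0 10 13 4 7)(8 11 15 12)|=20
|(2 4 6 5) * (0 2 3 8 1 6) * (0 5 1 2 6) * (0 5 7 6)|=|(1 5 3 8 2 4 7 6)|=8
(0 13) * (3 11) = (0 13)(3 11) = [13, 1, 2, 11, 4, 5, 6, 7, 8, 9, 10, 3, 12, 0]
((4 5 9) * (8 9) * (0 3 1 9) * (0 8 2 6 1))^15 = (0 3)(1 5)(2 9)(4 6)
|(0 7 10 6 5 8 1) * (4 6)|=|(0 7 10 4 6 5 8 1)|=8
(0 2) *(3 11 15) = (0 2)(3 11 15) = [2, 1, 0, 11, 4, 5, 6, 7, 8, 9, 10, 15, 12, 13, 14, 3]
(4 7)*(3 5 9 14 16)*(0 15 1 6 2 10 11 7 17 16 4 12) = [15, 6, 10, 5, 17, 9, 2, 12, 8, 14, 11, 7, 0, 13, 4, 1, 3, 16] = (0 15 1 6 2 10 11 7 12)(3 5 9 14 4 17 16)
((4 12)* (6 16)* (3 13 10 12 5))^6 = ((3 13 10 12 4 5)(6 16))^6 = (16)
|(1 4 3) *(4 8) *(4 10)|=5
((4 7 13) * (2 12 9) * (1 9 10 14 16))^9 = ((1 9 2 12 10 14 16)(4 7 13))^9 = (1 2 10 16 9 12 14)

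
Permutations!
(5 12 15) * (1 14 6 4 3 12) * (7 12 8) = (1 14 6 4 3 8 7 12 15 5) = [0, 14, 2, 8, 3, 1, 4, 12, 7, 9, 10, 11, 15, 13, 6, 5]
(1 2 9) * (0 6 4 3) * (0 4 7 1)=(0 6 7 1 2 9)(3 4)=[6, 2, 9, 4, 3, 5, 7, 1, 8, 0]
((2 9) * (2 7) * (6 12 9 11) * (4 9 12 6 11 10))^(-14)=(12)(2 10 4 9 7)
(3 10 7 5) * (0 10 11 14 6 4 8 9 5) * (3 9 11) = (0 10 7)(4 8 11 14 6)(5 9) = [10, 1, 2, 3, 8, 9, 4, 0, 11, 5, 7, 14, 12, 13, 6]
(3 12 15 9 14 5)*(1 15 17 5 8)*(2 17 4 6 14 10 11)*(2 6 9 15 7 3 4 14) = [0, 7, 17, 12, 9, 4, 2, 3, 1, 10, 11, 6, 14, 13, 8, 15, 16, 5] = (1 7 3 12 14 8)(2 17 5 4 9 10 11 6)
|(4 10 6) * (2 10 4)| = |(2 10 6)| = 3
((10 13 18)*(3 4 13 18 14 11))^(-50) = (18)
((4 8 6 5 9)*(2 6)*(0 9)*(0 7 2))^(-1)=(0 8 4 9)(2 7 5 6)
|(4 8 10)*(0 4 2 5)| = |(0 4 8 10 2 5)| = 6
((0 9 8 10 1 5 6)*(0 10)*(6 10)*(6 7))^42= ((0 9 8)(1 5 10)(6 7))^42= (10)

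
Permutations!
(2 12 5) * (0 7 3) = [7, 1, 12, 0, 4, 2, 6, 3, 8, 9, 10, 11, 5] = (0 7 3)(2 12 5)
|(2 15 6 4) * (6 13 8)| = 6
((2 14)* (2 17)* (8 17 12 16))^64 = ((2 14 12 16 8 17))^64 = (2 8 12)(14 17 16)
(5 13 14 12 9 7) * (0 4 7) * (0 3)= (0 4 7 5 13 14 12 9 3)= [4, 1, 2, 0, 7, 13, 6, 5, 8, 3, 10, 11, 9, 14, 12]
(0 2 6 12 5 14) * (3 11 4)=(0 2 6 12 5 14)(3 11 4)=[2, 1, 6, 11, 3, 14, 12, 7, 8, 9, 10, 4, 5, 13, 0]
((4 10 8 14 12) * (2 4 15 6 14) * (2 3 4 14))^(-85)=((2 14 12 15 6)(3 4 10 8))^(-85)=(15)(3 8 10 4)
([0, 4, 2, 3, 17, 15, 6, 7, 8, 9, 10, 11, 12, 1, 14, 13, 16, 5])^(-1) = (1 13 15 5 17 4)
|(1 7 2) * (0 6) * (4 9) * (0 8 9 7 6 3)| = |(0 3)(1 6 8 9 4 7 2)| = 14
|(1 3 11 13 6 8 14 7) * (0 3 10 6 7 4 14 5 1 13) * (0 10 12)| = 18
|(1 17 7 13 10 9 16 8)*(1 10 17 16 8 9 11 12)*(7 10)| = 10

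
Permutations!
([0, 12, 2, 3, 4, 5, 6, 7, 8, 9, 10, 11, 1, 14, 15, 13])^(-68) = (13 14 15)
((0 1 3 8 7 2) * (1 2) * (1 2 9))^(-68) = ((0 9 1 3 8 7 2))^(-68) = (0 1 8 2 9 3 7)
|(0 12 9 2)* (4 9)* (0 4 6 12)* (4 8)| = 4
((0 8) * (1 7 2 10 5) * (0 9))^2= ((0 8 9)(1 7 2 10 5))^2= (0 9 8)(1 2 5 7 10)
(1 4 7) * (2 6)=(1 4 7)(2 6)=[0, 4, 6, 3, 7, 5, 2, 1]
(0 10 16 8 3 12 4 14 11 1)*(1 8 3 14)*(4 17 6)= [10, 0, 2, 12, 1, 5, 4, 7, 14, 9, 16, 8, 17, 13, 11, 15, 3, 6]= (0 10 16 3 12 17 6 4 1)(8 14 11)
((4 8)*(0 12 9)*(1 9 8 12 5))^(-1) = (0 9 1 5)(4 8 12)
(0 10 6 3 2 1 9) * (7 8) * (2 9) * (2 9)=(0 10 6 3 2 1 9)(7 8)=[10, 9, 1, 2, 4, 5, 3, 8, 7, 0, 6]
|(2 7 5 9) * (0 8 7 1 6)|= |(0 8 7 5 9 2 1 6)|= 8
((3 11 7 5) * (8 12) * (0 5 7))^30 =((0 5 3 11)(8 12))^30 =(12)(0 3)(5 11)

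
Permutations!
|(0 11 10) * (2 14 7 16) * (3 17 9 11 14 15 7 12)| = |(0 14 12 3 17 9 11 10)(2 15 7 16)| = 8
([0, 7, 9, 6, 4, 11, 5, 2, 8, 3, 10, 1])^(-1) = (1 11 5 6 3 9 2 7)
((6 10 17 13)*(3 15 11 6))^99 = ((3 15 11 6 10 17 13))^99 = (3 15 11 6 10 17 13)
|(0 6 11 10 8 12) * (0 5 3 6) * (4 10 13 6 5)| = 12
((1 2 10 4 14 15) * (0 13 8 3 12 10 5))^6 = (0 4)(1 3)(2 12)(5 10)(8 15)(13 14)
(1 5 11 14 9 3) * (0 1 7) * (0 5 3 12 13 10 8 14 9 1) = [0, 3, 2, 7, 4, 11, 6, 5, 14, 12, 8, 9, 13, 10, 1] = (1 3 7 5 11 9 12 13 10 8 14)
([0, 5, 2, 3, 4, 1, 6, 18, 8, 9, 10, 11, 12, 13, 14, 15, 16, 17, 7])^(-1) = (1 5)(7 18)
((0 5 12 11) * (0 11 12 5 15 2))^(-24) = ((0 15 2))^(-24) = (15)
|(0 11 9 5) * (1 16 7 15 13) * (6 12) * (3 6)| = 60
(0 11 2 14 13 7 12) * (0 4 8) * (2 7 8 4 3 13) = (0 11 7 12 3 13 8)(2 14) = [11, 1, 14, 13, 4, 5, 6, 12, 0, 9, 10, 7, 3, 8, 2]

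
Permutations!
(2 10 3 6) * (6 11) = [0, 1, 10, 11, 4, 5, 2, 7, 8, 9, 3, 6] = (2 10 3 11 6)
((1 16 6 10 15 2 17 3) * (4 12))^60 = (1 15)(2 16)(3 10)(6 17)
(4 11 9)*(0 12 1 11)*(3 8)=[12, 11, 2, 8, 0, 5, 6, 7, 3, 4, 10, 9, 1]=(0 12 1 11 9 4)(3 8)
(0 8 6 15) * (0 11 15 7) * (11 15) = (15)(0 8 6 7) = [8, 1, 2, 3, 4, 5, 7, 0, 6, 9, 10, 11, 12, 13, 14, 15]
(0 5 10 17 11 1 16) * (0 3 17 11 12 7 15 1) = [5, 16, 2, 17, 4, 10, 6, 15, 8, 9, 11, 0, 7, 13, 14, 1, 3, 12] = (0 5 10 11)(1 16 3 17 12 7 15)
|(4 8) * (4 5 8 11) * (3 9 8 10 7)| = 6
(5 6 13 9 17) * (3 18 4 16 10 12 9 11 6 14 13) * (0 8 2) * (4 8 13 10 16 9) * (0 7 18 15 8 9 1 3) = (0 13 11 6)(1 3 15 8 2 7 18 9 17 5 14 10 12 4) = [13, 3, 7, 15, 1, 14, 0, 18, 2, 17, 12, 6, 4, 11, 10, 8, 16, 5, 9]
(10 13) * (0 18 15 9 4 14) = [18, 1, 2, 3, 14, 5, 6, 7, 8, 4, 13, 11, 12, 10, 0, 9, 16, 17, 15] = (0 18 15 9 4 14)(10 13)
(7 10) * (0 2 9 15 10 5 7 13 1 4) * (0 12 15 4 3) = [2, 3, 9, 0, 12, 7, 6, 5, 8, 4, 13, 11, 15, 1, 14, 10] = (0 2 9 4 12 15 10 13 1 3)(5 7)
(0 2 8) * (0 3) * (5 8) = [2, 1, 5, 0, 4, 8, 6, 7, 3] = (0 2 5 8 3)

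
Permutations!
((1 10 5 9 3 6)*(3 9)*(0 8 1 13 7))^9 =(13)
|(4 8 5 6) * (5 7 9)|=6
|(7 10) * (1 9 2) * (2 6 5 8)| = |(1 9 6 5 8 2)(7 10)| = 6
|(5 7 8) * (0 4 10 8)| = |(0 4 10 8 5 7)| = 6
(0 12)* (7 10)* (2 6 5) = [12, 1, 6, 3, 4, 2, 5, 10, 8, 9, 7, 11, 0] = (0 12)(2 6 5)(7 10)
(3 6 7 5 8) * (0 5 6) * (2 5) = (0 2 5 8 3)(6 7) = [2, 1, 5, 0, 4, 8, 7, 6, 3]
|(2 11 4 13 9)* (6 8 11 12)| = 8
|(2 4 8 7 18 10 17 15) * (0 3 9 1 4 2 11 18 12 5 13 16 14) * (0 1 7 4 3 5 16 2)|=140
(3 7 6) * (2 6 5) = (2 6 3 7 5) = [0, 1, 6, 7, 4, 2, 3, 5]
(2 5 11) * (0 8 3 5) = (0 8 3 5 11 2) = [8, 1, 0, 5, 4, 11, 6, 7, 3, 9, 10, 2]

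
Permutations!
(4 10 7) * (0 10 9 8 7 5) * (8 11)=[10, 1, 2, 3, 9, 0, 6, 4, 7, 11, 5, 8]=(0 10 5)(4 9 11 8 7)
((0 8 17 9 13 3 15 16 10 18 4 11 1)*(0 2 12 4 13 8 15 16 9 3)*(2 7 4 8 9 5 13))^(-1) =(0 13 5 15)(1 11 4 7)(2 18 10 16 3 17 8 12)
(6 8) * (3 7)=(3 7)(6 8)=[0, 1, 2, 7, 4, 5, 8, 3, 6]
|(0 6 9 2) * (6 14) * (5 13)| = 10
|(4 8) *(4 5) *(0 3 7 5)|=6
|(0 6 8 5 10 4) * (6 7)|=|(0 7 6 8 5 10 4)|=7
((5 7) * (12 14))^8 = (14)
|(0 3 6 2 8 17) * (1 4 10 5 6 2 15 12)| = 35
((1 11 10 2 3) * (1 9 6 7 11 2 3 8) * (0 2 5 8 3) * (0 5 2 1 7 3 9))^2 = (0 2 6)(1 9 3)(5 7 10 8 11)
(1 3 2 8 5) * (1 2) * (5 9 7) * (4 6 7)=(1 3)(2 8 9 4 6 7 5)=[0, 3, 8, 1, 6, 2, 7, 5, 9, 4]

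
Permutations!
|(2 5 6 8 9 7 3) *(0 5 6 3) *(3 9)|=4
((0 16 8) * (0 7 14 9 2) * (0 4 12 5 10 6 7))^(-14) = (0 16 8)(2 10 9 5 14 12 7 4 6)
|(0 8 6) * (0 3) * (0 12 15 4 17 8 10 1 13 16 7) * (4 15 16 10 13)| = 12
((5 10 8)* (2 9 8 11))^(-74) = ((2 9 8 5 10 11))^(-74) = (2 10 8)(5 9 11)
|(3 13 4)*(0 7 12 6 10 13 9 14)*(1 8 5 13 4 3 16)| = |(0 7 12 6 10 4 16 1 8 5 13 3 9 14)| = 14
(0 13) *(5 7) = (0 13)(5 7) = [13, 1, 2, 3, 4, 7, 6, 5, 8, 9, 10, 11, 12, 0]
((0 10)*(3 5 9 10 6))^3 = ((0 6 3 5 9 10))^3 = (0 5)(3 10)(6 9)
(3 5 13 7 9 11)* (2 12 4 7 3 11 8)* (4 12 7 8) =(2 7 9 4 8)(3 5 13) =[0, 1, 7, 5, 8, 13, 6, 9, 2, 4, 10, 11, 12, 3]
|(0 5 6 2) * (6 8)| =|(0 5 8 6 2)| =5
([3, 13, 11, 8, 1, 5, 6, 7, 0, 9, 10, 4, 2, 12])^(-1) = (0 8 3)(1 4 11 2 12 13)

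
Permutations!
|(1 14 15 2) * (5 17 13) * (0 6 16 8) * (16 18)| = 60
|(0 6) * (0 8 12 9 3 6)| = 5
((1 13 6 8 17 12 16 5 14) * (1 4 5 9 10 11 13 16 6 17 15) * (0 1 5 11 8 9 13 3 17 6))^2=((0 1 16 13 6 9 10 8 15 5 14 4 11 3 17 12))^2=(0 16 6 10 15 14 11 17)(1 13 9 8 5 4 3 12)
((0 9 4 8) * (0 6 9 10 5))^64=((0 10 5)(4 8 6 9))^64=(0 10 5)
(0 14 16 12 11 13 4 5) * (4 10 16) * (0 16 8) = (0 14 4 5 16 12 11 13 10 8) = [14, 1, 2, 3, 5, 16, 6, 7, 0, 9, 8, 13, 11, 10, 4, 15, 12]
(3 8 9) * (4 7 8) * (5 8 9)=(3 4 7 9)(5 8)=[0, 1, 2, 4, 7, 8, 6, 9, 5, 3]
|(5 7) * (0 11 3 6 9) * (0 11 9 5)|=|(0 9 11 3 6 5 7)|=7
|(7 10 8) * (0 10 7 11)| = |(0 10 8 11)| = 4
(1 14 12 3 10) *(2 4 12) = (1 14 2 4 12 3 10) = [0, 14, 4, 10, 12, 5, 6, 7, 8, 9, 1, 11, 3, 13, 2]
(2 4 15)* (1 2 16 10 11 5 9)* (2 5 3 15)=(1 5 9)(2 4)(3 15 16 10 11)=[0, 5, 4, 15, 2, 9, 6, 7, 8, 1, 11, 3, 12, 13, 14, 16, 10]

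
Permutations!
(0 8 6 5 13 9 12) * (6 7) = [8, 1, 2, 3, 4, 13, 5, 6, 7, 12, 10, 11, 0, 9] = (0 8 7 6 5 13 9 12)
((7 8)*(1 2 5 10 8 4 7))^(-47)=((1 2 5 10 8)(4 7))^(-47)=(1 10 2 8 5)(4 7)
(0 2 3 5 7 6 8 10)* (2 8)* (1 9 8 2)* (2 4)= [4, 9, 3, 5, 2, 7, 1, 6, 10, 8, 0]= (0 4 2 3 5 7 6 1 9 8 10)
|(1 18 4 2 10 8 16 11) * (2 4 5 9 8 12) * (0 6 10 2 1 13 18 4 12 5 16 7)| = 84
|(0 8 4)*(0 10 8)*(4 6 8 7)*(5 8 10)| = 6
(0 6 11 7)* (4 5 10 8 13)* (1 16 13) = (0 6 11 7)(1 16 13 4 5 10 8) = [6, 16, 2, 3, 5, 10, 11, 0, 1, 9, 8, 7, 12, 4, 14, 15, 13]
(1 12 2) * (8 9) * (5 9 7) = (1 12 2)(5 9 8 7) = [0, 12, 1, 3, 4, 9, 6, 5, 7, 8, 10, 11, 2]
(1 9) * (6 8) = (1 9)(6 8) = [0, 9, 2, 3, 4, 5, 8, 7, 6, 1]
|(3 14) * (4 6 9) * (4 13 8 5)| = 6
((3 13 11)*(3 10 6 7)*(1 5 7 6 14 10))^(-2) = ((1 5 7 3 13 11)(10 14))^(-2) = (14)(1 13 7)(3 5 11)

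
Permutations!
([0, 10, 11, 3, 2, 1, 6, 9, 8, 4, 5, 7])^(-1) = (1 5 10)(2 4 9 7 11)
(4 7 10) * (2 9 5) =(2 9 5)(4 7 10) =[0, 1, 9, 3, 7, 2, 6, 10, 8, 5, 4]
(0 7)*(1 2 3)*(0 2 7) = (1 7 2 3) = [0, 7, 3, 1, 4, 5, 6, 2]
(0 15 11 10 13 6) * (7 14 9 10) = [15, 1, 2, 3, 4, 5, 0, 14, 8, 10, 13, 7, 12, 6, 9, 11] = (0 15 11 7 14 9 10 13 6)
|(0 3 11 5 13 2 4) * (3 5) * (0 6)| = 6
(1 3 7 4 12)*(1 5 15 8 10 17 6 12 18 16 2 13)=(1 3 7 4 18 16 2 13)(5 15 8 10 17 6 12)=[0, 3, 13, 7, 18, 15, 12, 4, 10, 9, 17, 11, 5, 1, 14, 8, 2, 6, 16]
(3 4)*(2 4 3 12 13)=(2 4 12 13)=[0, 1, 4, 3, 12, 5, 6, 7, 8, 9, 10, 11, 13, 2]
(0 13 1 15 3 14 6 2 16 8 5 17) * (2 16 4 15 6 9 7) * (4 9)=(0 13 1 6 16 8 5 17)(2 9 7)(3 14 4 15)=[13, 6, 9, 14, 15, 17, 16, 2, 5, 7, 10, 11, 12, 1, 4, 3, 8, 0]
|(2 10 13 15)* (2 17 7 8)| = |(2 10 13 15 17 7 8)| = 7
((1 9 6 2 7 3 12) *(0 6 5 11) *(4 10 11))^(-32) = ((0 6 2 7 3 12 1 9 5 4 10 11))^(-32) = (0 3 5)(1 10 2)(4 6 12)(7 9 11)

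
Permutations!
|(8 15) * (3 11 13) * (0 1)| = 6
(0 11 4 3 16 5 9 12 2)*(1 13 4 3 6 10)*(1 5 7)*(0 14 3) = (0 11)(1 13 4 6 10 5 9 12 2 14 3 16 7) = [11, 13, 14, 16, 6, 9, 10, 1, 8, 12, 5, 0, 2, 4, 3, 15, 7]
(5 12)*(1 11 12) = (1 11 12 5) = [0, 11, 2, 3, 4, 1, 6, 7, 8, 9, 10, 12, 5]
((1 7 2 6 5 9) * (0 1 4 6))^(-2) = (0 7)(1 2)(4 5)(6 9)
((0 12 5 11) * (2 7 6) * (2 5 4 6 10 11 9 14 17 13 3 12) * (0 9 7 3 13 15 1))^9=((0 2 3 12 4 6 5 7 10 11 9 14 17 15 1))^9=(0 11 12 17 5)(1 10 3 14 6)(2 9 4 15 7)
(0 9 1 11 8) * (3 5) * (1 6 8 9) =(0 1 11 9 6 8)(3 5) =[1, 11, 2, 5, 4, 3, 8, 7, 0, 6, 10, 9]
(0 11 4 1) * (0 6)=(0 11 4 1 6)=[11, 6, 2, 3, 1, 5, 0, 7, 8, 9, 10, 4]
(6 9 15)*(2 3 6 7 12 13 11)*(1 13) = [0, 13, 3, 6, 4, 5, 9, 12, 8, 15, 10, 2, 1, 11, 14, 7] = (1 13 11 2 3 6 9 15 7 12)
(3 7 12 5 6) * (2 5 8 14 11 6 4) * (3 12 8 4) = (2 5 3 7 8 14 11 6 12 4) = [0, 1, 5, 7, 2, 3, 12, 8, 14, 9, 10, 6, 4, 13, 11]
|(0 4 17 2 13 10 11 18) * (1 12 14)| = 24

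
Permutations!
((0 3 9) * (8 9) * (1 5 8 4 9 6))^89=(0 3 4 9)(1 5 8 6)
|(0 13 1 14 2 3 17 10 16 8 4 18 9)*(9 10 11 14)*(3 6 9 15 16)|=16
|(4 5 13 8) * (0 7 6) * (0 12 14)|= |(0 7 6 12 14)(4 5 13 8)|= 20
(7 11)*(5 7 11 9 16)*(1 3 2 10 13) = (1 3 2 10 13)(5 7 9 16) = [0, 3, 10, 2, 4, 7, 6, 9, 8, 16, 13, 11, 12, 1, 14, 15, 5]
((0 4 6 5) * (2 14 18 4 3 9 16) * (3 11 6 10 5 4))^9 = (0 4)(2 3)(5 6)(9 14)(10 11)(16 18)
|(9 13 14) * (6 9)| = 4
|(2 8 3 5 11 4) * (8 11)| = 3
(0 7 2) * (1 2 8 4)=(0 7 8 4 1 2)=[7, 2, 0, 3, 1, 5, 6, 8, 4]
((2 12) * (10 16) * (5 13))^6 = ((2 12)(5 13)(10 16))^6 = (16)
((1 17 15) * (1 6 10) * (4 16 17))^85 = ((1 4 16 17 15 6 10))^85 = (1 4 16 17 15 6 10)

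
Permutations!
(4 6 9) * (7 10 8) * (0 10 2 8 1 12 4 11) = (0 10 1 12 4 6 9 11)(2 8 7) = [10, 12, 8, 3, 6, 5, 9, 2, 7, 11, 1, 0, 4]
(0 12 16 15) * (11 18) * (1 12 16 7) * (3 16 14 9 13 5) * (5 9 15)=[14, 12, 2, 16, 4, 3, 6, 1, 8, 13, 10, 18, 7, 9, 15, 0, 5, 17, 11]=(0 14 15)(1 12 7)(3 16 5)(9 13)(11 18)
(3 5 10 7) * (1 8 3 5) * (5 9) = [0, 8, 2, 1, 4, 10, 6, 9, 3, 5, 7] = (1 8 3)(5 10 7 9)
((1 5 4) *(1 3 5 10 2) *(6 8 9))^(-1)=(1 2 10)(3 4 5)(6 9 8)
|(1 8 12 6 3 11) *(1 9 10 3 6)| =12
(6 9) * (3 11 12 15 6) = (3 11 12 15 6 9) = [0, 1, 2, 11, 4, 5, 9, 7, 8, 3, 10, 12, 15, 13, 14, 6]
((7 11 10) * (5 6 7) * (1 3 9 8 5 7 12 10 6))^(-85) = (12)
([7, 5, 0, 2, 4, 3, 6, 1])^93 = [5, 2, 1, 7, 4, 0, 6, 3]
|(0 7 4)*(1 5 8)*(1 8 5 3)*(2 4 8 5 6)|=|(0 7 8 5 6 2 4)(1 3)|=14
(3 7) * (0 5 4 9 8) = (0 5 4 9 8)(3 7) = [5, 1, 2, 7, 9, 4, 6, 3, 0, 8]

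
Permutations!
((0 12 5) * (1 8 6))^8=(0 5 12)(1 6 8)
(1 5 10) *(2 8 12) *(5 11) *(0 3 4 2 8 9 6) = [3, 11, 9, 4, 2, 10, 0, 7, 12, 6, 1, 5, 8] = (0 3 4 2 9 6)(1 11 5 10)(8 12)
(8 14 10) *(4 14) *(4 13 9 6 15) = (4 14 10 8 13 9 6 15) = [0, 1, 2, 3, 14, 5, 15, 7, 13, 6, 8, 11, 12, 9, 10, 4]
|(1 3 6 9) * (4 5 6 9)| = |(1 3 9)(4 5 6)| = 3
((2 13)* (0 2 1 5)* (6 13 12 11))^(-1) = (0 5 1 13 6 11 12 2)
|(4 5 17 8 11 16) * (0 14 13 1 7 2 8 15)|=|(0 14 13 1 7 2 8 11 16 4 5 17 15)|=13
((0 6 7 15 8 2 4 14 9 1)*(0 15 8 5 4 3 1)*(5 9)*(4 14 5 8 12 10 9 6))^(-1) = (0 9 10 12 7 6 15 1 3 2 8 14 5 4) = ((0 4 5 14 8 2 3 1 15 6 7 12 10 9))^(-1)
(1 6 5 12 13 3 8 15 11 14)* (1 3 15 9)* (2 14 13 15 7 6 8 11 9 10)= (1 8 10 2 14 3 11 13 7 6 5 12 15 9)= [0, 8, 14, 11, 4, 12, 5, 6, 10, 1, 2, 13, 15, 7, 3, 9]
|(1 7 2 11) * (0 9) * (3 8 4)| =|(0 9)(1 7 2 11)(3 8 4)| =12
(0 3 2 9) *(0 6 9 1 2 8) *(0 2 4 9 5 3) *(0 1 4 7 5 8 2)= (0 1 7 5 3 2 4 9 6 8)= [1, 7, 4, 2, 9, 3, 8, 5, 0, 6]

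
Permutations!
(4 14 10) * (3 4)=(3 4 14 10)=[0, 1, 2, 4, 14, 5, 6, 7, 8, 9, 3, 11, 12, 13, 10]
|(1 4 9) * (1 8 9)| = 2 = |(1 4)(8 9)|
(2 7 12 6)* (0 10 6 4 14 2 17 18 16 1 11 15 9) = (0 10 6 17 18 16 1 11 15 9)(2 7 12 4 14) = [10, 11, 7, 3, 14, 5, 17, 12, 8, 0, 6, 15, 4, 13, 2, 9, 1, 18, 16]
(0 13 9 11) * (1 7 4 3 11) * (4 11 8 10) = (0 13 9 1 7 11)(3 8 10 4) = [13, 7, 2, 8, 3, 5, 6, 11, 10, 1, 4, 0, 12, 9]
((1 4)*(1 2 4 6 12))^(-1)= (1 12 6)(2 4)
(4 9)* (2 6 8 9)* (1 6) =(1 6 8 9 4 2) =[0, 6, 1, 3, 2, 5, 8, 7, 9, 4]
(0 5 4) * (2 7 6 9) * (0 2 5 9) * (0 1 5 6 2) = (0 9 6 1 5 4)(2 7) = [9, 5, 7, 3, 0, 4, 1, 2, 8, 6]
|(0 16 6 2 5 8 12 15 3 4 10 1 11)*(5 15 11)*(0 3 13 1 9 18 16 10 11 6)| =120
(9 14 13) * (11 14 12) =(9 12 11 14 13) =[0, 1, 2, 3, 4, 5, 6, 7, 8, 12, 10, 14, 11, 9, 13]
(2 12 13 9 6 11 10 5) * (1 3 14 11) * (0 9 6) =[9, 3, 12, 14, 4, 2, 1, 7, 8, 0, 5, 10, 13, 6, 11] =(0 9)(1 3 14 11 10 5 2 12 13 6)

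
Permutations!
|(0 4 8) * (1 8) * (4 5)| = 5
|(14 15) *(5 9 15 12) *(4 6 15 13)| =8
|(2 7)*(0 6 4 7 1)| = |(0 6 4 7 2 1)| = 6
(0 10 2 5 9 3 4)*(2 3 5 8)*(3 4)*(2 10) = (0 2 8 10 4)(5 9) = [2, 1, 8, 3, 0, 9, 6, 7, 10, 5, 4]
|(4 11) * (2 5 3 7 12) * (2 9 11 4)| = |(2 5 3 7 12 9 11)| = 7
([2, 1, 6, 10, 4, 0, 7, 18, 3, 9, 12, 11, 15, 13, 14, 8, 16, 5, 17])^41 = [5, 1, 0, 10, 4, 17, 2, 6, 3, 9, 12, 11, 15, 13, 14, 8, 16, 18, 7]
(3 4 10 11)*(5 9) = (3 4 10 11)(5 9) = [0, 1, 2, 4, 10, 9, 6, 7, 8, 5, 11, 3]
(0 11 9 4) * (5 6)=(0 11 9 4)(5 6)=[11, 1, 2, 3, 0, 6, 5, 7, 8, 4, 10, 9]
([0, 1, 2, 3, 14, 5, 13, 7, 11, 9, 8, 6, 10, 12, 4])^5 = (4 14)(6 11 8 10 12 13)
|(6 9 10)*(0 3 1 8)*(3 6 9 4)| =|(0 6 4 3 1 8)(9 10)| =6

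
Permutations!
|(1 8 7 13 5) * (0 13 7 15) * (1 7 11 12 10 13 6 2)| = |(0 6 2 1 8 15)(5 7 11 12 10 13)| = 6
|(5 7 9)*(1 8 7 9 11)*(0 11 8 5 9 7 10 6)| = |(0 11 1 5 7 8 10 6)| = 8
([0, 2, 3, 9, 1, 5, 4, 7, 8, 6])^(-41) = [0, 2, 3, 9, 1, 5, 4, 7, 8, 6]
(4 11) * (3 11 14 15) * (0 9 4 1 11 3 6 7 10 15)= (0 9 4 14)(1 11)(6 7 10 15)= [9, 11, 2, 3, 14, 5, 7, 10, 8, 4, 15, 1, 12, 13, 0, 6]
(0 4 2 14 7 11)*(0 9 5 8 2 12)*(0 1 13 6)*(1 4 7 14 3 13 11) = (14)(0 7 1 11 9 5 8 2 3 13 6)(4 12) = [7, 11, 3, 13, 12, 8, 0, 1, 2, 5, 10, 9, 4, 6, 14]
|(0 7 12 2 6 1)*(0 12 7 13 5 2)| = 7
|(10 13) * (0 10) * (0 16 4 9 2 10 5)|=6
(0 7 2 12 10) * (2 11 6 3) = [7, 1, 12, 2, 4, 5, 3, 11, 8, 9, 0, 6, 10] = (0 7 11 6 3 2 12 10)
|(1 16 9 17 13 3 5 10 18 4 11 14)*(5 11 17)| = 12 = |(1 16 9 5 10 18 4 17 13 3 11 14)|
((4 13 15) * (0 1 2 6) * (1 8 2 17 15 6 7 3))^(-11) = (17)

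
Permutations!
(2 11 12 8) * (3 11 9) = (2 9 3 11 12 8) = [0, 1, 9, 11, 4, 5, 6, 7, 2, 3, 10, 12, 8]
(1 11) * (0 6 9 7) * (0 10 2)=(0 6 9 7 10 2)(1 11)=[6, 11, 0, 3, 4, 5, 9, 10, 8, 7, 2, 1]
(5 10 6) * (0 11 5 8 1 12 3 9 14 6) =[11, 12, 2, 9, 4, 10, 8, 7, 1, 14, 0, 5, 3, 13, 6] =(0 11 5 10)(1 12 3 9 14 6 8)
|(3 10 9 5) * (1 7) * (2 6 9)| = 6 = |(1 7)(2 6 9 5 3 10)|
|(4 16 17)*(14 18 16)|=5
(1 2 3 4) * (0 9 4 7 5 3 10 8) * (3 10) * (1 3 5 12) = (0 9 4 3 7 12 1 2 5 10 8) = [9, 2, 5, 7, 3, 10, 6, 12, 0, 4, 8, 11, 1]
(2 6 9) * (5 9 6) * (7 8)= [0, 1, 5, 3, 4, 9, 6, 8, 7, 2]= (2 5 9)(7 8)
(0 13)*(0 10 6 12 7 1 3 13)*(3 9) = (1 9 3 13 10 6 12 7) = [0, 9, 2, 13, 4, 5, 12, 1, 8, 3, 6, 11, 7, 10]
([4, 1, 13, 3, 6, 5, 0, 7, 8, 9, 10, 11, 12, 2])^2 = (13)(0 6 4)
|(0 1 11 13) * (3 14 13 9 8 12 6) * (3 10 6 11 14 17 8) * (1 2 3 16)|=|(0 2 3 17 8 12 11 9 16 1 14 13)(6 10)|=12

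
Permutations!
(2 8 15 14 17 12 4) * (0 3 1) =[3, 0, 8, 1, 2, 5, 6, 7, 15, 9, 10, 11, 4, 13, 17, 14, 16, 12] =(0 3 1)(2 8 15 14 17 12 4)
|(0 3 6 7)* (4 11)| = 4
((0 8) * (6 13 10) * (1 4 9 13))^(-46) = (1 9 10)(4 13 6) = ((0 8)(1 4 9 13 10 6))^(-46)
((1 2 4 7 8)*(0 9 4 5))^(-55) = ((0 9 4 7 8 1 2 5))^(-55) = (0 9 4 7 8 1 2 5)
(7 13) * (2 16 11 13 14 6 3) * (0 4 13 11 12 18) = (0 4 13 7 14 6 3 2 16 12 18) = [4, 1, 16, 2, 13, 5, 3, 14, 8, 9, 10, 11, 18, 7, 6, 15, 12, 17, 0]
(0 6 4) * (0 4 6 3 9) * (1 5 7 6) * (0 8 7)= (0 3 9 8 7 6 1 5)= [3, 5, 2, 9, 4, 0, 1, 6, 7, 8]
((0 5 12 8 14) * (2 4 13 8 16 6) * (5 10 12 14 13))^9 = (16)(8 13)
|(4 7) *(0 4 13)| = |(0 4 7 13)| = 4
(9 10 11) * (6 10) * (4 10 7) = (4 10 11 9 6 7) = [0, 1, 2, 3, 10, 5, 7, 4, 8, 6, 11, 9]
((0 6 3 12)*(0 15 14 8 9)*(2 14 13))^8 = ((0 6 3 12 15 13 2 14 8 9))^8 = (0 8 2 15 3)(6 9 14 13 12)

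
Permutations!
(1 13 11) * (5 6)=(1 13 11)(5 6)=[0, 13, 2, 3, 4, 6, 5, 7, 8, 9, 10, 1, 12, 11]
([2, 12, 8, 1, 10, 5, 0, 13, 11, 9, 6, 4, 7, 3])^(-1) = [6, 3, 0, 13, 11, 5, 10, 12, 2, 9, 4, 8, 1, 7]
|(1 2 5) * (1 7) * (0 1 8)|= 6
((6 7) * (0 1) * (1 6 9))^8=(0 9 6 1 7)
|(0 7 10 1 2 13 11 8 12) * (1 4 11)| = |(0 7 10 4 11 8 12)(1 2 13)| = 21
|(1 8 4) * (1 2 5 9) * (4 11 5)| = |(1 8 11 5 9)(2 4)| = 10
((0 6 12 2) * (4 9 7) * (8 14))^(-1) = ((0 6 12 2)(4 9 7)(8 14))^(-1) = (0 2 12 6)(4 7 9)(8 14)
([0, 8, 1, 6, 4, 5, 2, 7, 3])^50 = (8)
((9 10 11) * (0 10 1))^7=(0 11 1 10 9)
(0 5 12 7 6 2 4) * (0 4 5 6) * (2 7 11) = [6, 1, 5, 3, 4, 12, 7, 0, 8, 9, 10, 2, 11] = (0 6 7)(2 5 12 11)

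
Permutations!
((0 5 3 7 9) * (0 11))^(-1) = (0 11 9 7 3 5) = ((0 5 3 7 9 11))^(-1)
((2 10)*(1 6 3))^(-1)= (1 3 6)(2 10)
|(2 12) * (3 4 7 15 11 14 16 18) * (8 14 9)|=10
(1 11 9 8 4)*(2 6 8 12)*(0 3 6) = (0 3 6 8 4 1 11 9 12 2) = [3, 11, 0, 6, 1, 5, 8, 7, 4, 12, 10, 9, 2]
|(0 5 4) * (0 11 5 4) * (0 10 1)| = 6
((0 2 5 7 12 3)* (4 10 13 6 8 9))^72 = ((0 2 5 7 12 3)(4 10 13 6 8 9))^72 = (13)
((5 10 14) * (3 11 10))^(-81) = (3 5 14 10 11)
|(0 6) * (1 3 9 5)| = 4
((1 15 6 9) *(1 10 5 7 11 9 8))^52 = ((1 15 6 8)(5 7 11 9 10))^52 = (15)(5 11 10 7 9)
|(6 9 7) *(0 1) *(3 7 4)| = |(0 1)(3 7 6 9 4)| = 10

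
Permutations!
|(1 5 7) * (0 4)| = 6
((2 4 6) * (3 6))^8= (6)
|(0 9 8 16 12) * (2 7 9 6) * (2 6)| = |(0 2 7 9 8 16 12)| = 7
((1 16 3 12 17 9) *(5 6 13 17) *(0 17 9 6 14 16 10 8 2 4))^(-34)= ((0 17 6 13 9 1 10 8 2 4)(3 12 5 14 16))^(-34)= (0 10 6 2 9)(1 17 8 13 4)(3 12 5 14 16)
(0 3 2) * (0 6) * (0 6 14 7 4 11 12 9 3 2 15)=[2, 1, 14, 15, 11, 5, 6, 4, 8, 3, 10, 12, 9, 13, 7, 0]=(0 2 14 7 4 11 12 9 3 15)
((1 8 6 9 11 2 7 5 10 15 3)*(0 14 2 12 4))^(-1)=(0 4 12 11 9 6 8 1 3 15 10 5 7 2 14)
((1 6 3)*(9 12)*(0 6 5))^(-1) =((0 6 3 1 5)(9 12))^(-1) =(0 5 1 3 6)(9 12)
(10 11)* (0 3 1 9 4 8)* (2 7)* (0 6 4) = (0 3 1 9)(2 7)(4 8 6)(10 11) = [3, 9, 7, 1, 8, 5, 4, 2, 6, 0, 11, 10]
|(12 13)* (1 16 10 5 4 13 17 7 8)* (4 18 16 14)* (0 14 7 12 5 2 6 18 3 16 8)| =14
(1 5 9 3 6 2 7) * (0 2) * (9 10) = (0 2 7 1 5 10 9 3 6) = [2, 5, 7, 6, 4, 10, 0, 1, 8, 3, 9]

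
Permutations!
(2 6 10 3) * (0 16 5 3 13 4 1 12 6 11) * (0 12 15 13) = (0 16 5 3 2 11 12 6 10)(1 15 13 4) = [16, 15, 11, 2, 1, 3, 10, 7, 8, 9, 0, 12, 6, 4, 14, 13, 5]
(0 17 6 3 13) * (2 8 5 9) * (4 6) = (0 17 4 6 3 13)(2 8 5 9) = [17, 1, 8, 13, 6, 9, 3, 7, 5, 2, 10, 11, 12, 0, 14, 15, 16, 4]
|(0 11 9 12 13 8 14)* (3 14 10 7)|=|(0 11 9 12 13 8 10 7 3 14)|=10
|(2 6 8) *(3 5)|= |(2 6 8)(3 5)|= 6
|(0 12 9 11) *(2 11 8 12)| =3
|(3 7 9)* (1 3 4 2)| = |(1 3 7 9 4 2)| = 6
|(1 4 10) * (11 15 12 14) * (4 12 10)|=6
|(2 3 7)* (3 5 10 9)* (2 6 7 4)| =6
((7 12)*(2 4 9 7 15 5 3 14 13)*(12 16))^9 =((2 4 9 7 16 12 15 5 3 14 13))^9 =(2 14 5 12 7 4 13 3 15 16 9)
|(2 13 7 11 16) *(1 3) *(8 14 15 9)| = |(1 3)(2 13 7 11 16)(8 14 15 9)| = 20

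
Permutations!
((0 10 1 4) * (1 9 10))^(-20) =(10)(0 1 4)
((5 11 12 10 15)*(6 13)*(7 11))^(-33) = (5 12)(6 13)(7 10)(11 15)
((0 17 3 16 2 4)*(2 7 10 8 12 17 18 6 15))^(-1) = ((0 18 6 15 2 4)(3 16 7 10 8 12 17))^(-1) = (0 4 2 15 6 18)(3 17 12 8 10 7 16)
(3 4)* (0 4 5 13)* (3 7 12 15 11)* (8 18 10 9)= [4, 1, 2, 5, 7, 13, 6, 12, 18, 8, 9, 3, 15, 0, 14, 11, 16, 17, 10]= (0 4 7 12 15 11 3 5 13)(8 18 10 9)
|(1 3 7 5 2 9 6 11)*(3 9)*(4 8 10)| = 12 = |(1 9 6 11)(2 3 7 5)(4 8 10)|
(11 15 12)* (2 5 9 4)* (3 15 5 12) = (2 12 11 5 9 4)(3 15) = [0, 1, 12, 15, 2, 9, 6, 7, 8, 4, 10, 5, 11, 13, 14, 3]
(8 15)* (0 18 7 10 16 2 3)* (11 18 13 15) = (0 13 15 8 11 18 7 10 16 2 3) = [13, 1, 3, 0, 4, 5, 6, 10, 11, 9, 16, 18, 12, 15, 14, 8, 2, 17, 7]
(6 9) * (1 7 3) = [0, 7, 2, 1, 4, 5, 9, 3, 8, 6] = (1 7 3)(6 9)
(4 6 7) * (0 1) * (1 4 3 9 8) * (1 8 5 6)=[4, 0, 2, 9, 1, 6, 7, 3, 8, 5]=(0 4 1)(3 9 5 6 7)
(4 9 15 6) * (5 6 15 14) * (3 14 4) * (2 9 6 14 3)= (15)(2 9 4 6)(5 14)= [0, 1, 9, 3, 6, 14, 2, 7, 8, 4, 10, 11, 12, 13, 5, 15]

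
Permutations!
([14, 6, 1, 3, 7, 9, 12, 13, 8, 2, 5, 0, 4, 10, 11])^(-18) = (14)(1 12 7 10 9)(2 6 4 13 5)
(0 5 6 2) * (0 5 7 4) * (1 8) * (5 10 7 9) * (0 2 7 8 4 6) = (0 9 5)(1 4 2 10 8)(6 7) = [9, 4, 10, 3, 2, 0, 7, 6, 1, 5, 8]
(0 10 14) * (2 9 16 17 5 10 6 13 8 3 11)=(0 6 13 8 3 11 2 9 16 17 5 10 14)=[6, 1, 9, 11, 4, 10, 13, 7, 3, 16, 14, 2, 12, 8, 0, 15, 17, 5]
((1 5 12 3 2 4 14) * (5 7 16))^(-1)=((1 7 16 5 12 3 2 4 14))^(-1)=(1 14 4 2 3 12 5 16 7)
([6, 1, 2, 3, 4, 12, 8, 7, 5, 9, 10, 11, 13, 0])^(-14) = (0 12 8)(5 6 13)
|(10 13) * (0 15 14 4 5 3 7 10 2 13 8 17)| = 10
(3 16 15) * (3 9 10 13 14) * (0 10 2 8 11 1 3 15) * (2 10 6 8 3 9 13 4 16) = [6, 9, 3, 2, 16, 5, 8, 7, 11, 10, 4, 1, 12, 14, 15, 13, 0] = (0 6 8 11 1 9 10 4 16)(2 3)(13 14 15)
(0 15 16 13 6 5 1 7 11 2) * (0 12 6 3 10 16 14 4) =(0 15 14 4)(1 7 11 2 12 6 5)(3 10 16 13) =[15, 7, 12, 10, 0, 1, 5, 11, 8, 9, 16, 2, 6, 3, 4, 14, 13]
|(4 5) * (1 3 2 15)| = 4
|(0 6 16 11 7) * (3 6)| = |(0 3 6 16 11 7)| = 6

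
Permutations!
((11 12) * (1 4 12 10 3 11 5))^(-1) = ((1 4 12 5)(3 11 10))^(-1) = (1 5 12 4)(3 10 11)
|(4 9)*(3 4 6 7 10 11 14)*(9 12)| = |(3 4 12 9 6 7 10 11 14)| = 9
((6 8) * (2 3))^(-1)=(2 3)(6 8)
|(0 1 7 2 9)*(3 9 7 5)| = 10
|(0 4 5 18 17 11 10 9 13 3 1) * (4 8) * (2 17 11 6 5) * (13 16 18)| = |(0 8 4 2 17 6 5 13 3 1)(9 16 18 11 10)| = 10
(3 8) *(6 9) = [0, 1, 2, 8, 4, 5, 9, 7, 3, 6] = (3 8)(6 9)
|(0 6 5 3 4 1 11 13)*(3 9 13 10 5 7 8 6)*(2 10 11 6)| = 12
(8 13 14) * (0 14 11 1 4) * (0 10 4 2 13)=(0 14 8)(1 2 13 11)(4 10)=[14, 2, 13, 3, 10, 5, 6, 7, 0, 9, 4, 1, 12, 11, 8]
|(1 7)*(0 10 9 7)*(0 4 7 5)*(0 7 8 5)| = |(0 10 9)(1 4 8 5 7)| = 15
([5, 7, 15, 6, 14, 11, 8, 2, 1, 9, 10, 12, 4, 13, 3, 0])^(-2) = [2, 6, 1, 4, 11, 15, 14, 8, 3, 9, 10, 0, 5, 13, 12, 7]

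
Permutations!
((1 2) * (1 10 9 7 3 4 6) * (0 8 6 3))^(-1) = (0 7 9 10 2 1 6 8)(3 4)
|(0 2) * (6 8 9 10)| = |(0 2)(6 8 9 10)| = 4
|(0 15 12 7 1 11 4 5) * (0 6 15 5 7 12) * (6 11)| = 8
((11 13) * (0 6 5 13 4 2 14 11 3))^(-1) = (0 3 13 5 6)(2 4 11 14)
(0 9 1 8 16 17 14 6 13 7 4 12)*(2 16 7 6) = (0 9 1 8 7 4 12)(2 16 17 14)(6 13) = [9, 8, 16, 3, 12, 5, 13, 4, 7, 1, 10, 11, 0, 6, 2, 15, 17, 14]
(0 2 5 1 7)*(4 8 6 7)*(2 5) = [5, 4, 2, 3, 8, 1, 7, 0, 6] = (0 5 1 4 8 6 7)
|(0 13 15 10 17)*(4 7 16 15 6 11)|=|(0 13 6 11 4 7 16 15 10 17)|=10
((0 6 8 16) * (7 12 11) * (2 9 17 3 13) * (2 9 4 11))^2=((0 6 8 16)(2 4 11 7 12)(3 13 9 17))^2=(0 8)(2 11 12 4 7)(3 9)(6 16)(13 17)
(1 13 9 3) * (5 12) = (1 13 9 3)(5 12) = [0, 13, 2, 1, 4, 12, 6, 7, 8, 3, 10, 11, 5, 9]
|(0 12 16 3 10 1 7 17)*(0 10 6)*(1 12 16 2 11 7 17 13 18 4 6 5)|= 15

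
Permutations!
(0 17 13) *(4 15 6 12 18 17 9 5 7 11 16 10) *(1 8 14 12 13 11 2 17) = (0 9 5 7 2 17 11 16 10 4 15 6 13)(1 8 14 12 18) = [9, 8, 17, 3, 15, 7, 13, 2, 14, 5, 4, 16, 18, 0, 12, 6, 10, 11, 1]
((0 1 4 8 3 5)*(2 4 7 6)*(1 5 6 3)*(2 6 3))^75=((0 5)(1 7 2 4 8))^75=(8)(0 5)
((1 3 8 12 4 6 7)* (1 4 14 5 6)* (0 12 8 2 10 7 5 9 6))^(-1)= ((0 12 14 9 6 5)(1 3 2 10 7 4))^(-1)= (0 5 6 9 14 12)(1 4 7 10 2 3)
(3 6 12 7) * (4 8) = (3 6 12 7)(4 8) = [0, 1, 2, 6, 8, 5, 12, 3, 4, 9, 10, 11, 7]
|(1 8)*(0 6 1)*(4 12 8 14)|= |(0 6 1 14 4 12 8)|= 7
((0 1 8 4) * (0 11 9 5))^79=(0 8 11 5 1 4 9)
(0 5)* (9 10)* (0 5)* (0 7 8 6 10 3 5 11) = [7, 1, 2, 5, 4, 11, 10, 8, 6, 3, 9, 0] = (0 7 8 6 10 9 3 5 11)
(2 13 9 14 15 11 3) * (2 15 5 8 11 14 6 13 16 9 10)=(2 16 9 6 13 10)(3 15 14 5 8 11)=[0, 1, 16, 15, 4, 8, 13, 7, 11, 6, 2, 3, 12, 10, 5, 14, 9]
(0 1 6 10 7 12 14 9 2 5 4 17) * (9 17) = (0 1 6 10 7 12 14 17)(2 5 4 9) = [1, 6, 5, 3, 9, 4, 10, 12, 8, 2, 7, 11, 14, 13, 17, 15, 16, 0]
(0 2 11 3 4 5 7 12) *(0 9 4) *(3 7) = (0 2 11 7 12 9 4 5 3) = [2, 1, 11, 0, 5, 3, 6, 12, 8, 4, 10, 7, 9]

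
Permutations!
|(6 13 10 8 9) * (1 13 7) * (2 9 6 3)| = |(1 13 10 8 6 7)(2 9 3)| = 6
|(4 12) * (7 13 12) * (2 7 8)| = |(2 7 13 12 4 8)| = 6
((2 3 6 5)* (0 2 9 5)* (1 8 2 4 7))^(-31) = (0 4 7 1 8 2 3 6)(5 9)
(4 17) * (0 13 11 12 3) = (0 13 11 12 3)(4 17) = [13, 1, 2, 0, 17, 5, 6, 7, 8, 9, 10, 12, 3, 11, 14, 15, 16, 4]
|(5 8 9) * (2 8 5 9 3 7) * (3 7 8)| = |(9)(2 3 8 7)| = 4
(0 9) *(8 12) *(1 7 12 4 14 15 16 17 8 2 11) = (0 9)(1 7 12 2 11)(4 14 15 16 17 8) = [9, 7, 11, 3, 14, 5, 6, 12, 4, 0, 10, 1, 2, 13, 15, 16, 17, 8]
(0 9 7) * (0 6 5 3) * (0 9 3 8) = (0 3 9 7 6 5 8) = [3, 1, 2, 9, 4, 8, 5, 6, 0, 7]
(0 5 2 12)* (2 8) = [5, 1, 12, 3, 4, 8, 6, 7, 2, 9, 10, 11, 0] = (0 5 8 2 12)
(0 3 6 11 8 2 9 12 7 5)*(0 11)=(0 3 6)(2 9 12 7 5 11 8)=[3, 1, 9, 6, 4, 11, 0, 5, 2, 12, 10, 8, 7]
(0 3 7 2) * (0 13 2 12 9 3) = (2 13)(3 7 12 9) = [0, 1, 13, 7, 4, 5, 6, 12, 8, 3, 10, 11, 9, 2]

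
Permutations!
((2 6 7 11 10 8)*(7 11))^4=((2 6 11 10 8))^4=(2 8 10 11 6)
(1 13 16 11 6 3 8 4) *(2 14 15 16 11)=(1 13 11 6 3 8 4)(2 14 15 16)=[0, 13, 14, 8, 1, 5, 3, 7, 4, 9, 10, 6, 12, 11, 15, 16, 2]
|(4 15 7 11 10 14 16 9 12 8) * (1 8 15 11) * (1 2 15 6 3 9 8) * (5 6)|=|(2 15 7)(3 9 12 5 6)(4 11 10 14 16 8)|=30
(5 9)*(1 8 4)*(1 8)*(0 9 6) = (0 9 5 6)(4 8) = [9, 1, 2, 3, 8, 6, 0, 7, 4, 5]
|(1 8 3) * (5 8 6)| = 5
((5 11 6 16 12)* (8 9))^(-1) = ((5 11 6 16 12)(8 9))^(-1) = (5 12 16 6 11)(8 9)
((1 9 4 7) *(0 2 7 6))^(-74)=(0 1 6 7 4 2 9)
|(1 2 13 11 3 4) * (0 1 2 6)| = |(0 1 6)(2 13 11 3 4)| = 15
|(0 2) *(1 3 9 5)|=|(0 2)(1 3 9 5)|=4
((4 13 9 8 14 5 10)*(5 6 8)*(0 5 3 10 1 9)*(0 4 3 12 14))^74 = (0 1 12 6)(5 9 14 8)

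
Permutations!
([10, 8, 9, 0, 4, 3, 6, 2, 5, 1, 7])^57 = [2, 3, 8, 7, 4, 10, 6, 1, 0, 5, 9]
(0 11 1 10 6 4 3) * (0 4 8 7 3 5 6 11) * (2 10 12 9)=(1 12 9 2 10 11)(3 4 5 6 8 7)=[0, 12, 10, 4, 5, 6, 8, 3, 7, 2, 11, 1, 9]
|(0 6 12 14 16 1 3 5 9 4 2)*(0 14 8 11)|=|(0 6 12 8 11)(1 3 5 9 4 2 14 16)|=40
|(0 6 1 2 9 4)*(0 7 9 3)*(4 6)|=8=|(0 4 7 9 6 1 2 3)|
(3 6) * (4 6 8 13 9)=(3 8 13 9 4 6)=[0, 1, 2, 8, 6, 5, 3, 7, 13, 4, 10, 11, 12, 9]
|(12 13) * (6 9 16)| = |(6 9 16)(12 13)| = 6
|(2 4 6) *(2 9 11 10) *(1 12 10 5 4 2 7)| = 20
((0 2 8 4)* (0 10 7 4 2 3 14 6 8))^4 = (0 8 14)(2 6 3)(4 10 7)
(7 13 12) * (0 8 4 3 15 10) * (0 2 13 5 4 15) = (0 8 15 10 2 13 12 7 5 4 3) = [8, 1, 13, 0, 3, 4, 6, 5, 15, 9, 2, 11, 7, 12, 14, 10]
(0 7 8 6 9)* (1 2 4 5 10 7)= (0 1 2 4 5 10 7 8 6 9)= [1, 2, 4, 3, 5, 10, 9, 8, 6, 0, 7]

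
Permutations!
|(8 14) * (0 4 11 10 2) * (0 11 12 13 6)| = |(0 4 12 13 6)(2 11 10)(8 14)| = 30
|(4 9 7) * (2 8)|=|(2 8)(4 9 7)|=6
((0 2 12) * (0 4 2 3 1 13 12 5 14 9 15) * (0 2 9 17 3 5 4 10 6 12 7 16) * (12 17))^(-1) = (0 16 7 13 1 3 17 6 10 12 14 5)(2 15 9 4) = ((0 5 14 12 10 6 17 3 1 13 7 16)(2 4 9 15))^(-1)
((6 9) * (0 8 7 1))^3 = ((0 8 7 1)(6 9))^3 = (0 1 7 8)(6 9)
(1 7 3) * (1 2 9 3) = (1 7)(2 9 3) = [0, 7, 9, 2, 4, 5, 6, 1, 8, 3]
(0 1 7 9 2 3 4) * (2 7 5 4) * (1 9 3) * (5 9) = [5, 9, 1, 2, 0, 4, 6, 3, 8, 7] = (0 5 4)(1 9 7 3 2)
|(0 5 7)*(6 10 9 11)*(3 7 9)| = 8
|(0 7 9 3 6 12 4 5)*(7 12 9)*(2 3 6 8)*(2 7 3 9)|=12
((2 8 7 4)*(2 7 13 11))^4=(13)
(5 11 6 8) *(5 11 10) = [0, 1, 2, 3, 4, 10, 8, 7, 11, 9, 5, 6] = (5 10)(6 8 11)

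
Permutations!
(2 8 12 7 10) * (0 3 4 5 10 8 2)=(0 3 4 5 10)(7 8 12)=[3, 1, 2, 4, 5, 10, 6, 8, 12, 9, 0, 11, 7]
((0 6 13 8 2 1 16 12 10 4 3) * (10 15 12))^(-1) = ((0 6 13 8 2 1 16 10 4 3)(12 15))^(-1) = (0 3 4 10 16 1 2 8 13 6)(12 15)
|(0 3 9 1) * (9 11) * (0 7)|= |(0 3 11 9 1 7)|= 6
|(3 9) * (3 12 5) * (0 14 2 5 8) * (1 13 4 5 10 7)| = |(0 14 2 10 7 1 13 4 5 3 9 12 8)| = 13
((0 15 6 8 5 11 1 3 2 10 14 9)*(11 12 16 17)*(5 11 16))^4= ((0 15 6 8 11 1 3 2 10 14 9)(5 12)(16 17))^4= (17)(0 11 10 15 1 14 6 3 9 8 2)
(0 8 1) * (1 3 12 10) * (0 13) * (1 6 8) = (0 1 13)(3 12 10 6 8) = [1, 13, 2, 12, 4, 5, 8, 7, 3, 9, 6, 11, 10, 0]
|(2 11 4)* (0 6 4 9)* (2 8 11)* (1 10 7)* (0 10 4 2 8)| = |(0 6 2 8 11 9 10 7 1 4)| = 10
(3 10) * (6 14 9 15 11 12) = (3 10)(6 14 9 15 11 12) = [0, 1, 2, 10, 4, 5, 14, 7, 8, 15, 3, 12, 6, 13, 9, 11]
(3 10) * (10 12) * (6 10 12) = [0, 1, 2, 6, 4, 5, 10, 7, 8, 9, 3, 11, 12] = (12)(3 6 10)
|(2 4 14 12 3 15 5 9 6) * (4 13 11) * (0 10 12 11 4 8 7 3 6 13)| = 10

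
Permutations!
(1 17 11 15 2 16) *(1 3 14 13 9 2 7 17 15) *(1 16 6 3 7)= (1 15)(2 6 3 14 13 9)(7 17 11 16)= [0, 15, 6, 14, 4, 5, 3, 17, 8, 2, 10, 16, 12, 9, 13, 1, 7, 11]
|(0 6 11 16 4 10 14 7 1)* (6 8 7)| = |(0 8 7 1)(4 10 14 6 11 16)| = 12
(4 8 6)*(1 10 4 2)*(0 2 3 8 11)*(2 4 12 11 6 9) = (0 4 6 3 8 9 2 1 10 12 11) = [4, 10, 1, 8, 6, 5, 3, 7, 9, 2, 12, 0, 11]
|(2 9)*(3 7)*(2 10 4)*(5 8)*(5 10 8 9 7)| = 8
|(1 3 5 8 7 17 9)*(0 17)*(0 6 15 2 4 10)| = |(0 17 9 1 3 5 8 7 6 15 2 4 10)| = 13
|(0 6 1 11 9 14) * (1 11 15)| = |(0 6 11 9 14)(1 15)| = 10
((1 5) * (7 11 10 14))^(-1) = (1 5)(7 14 10 11)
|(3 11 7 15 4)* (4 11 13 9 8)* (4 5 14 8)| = |(3 13 9 4)(5 14 8)(7 15 11)| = 12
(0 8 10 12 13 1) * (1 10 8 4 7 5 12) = (0 4 7 5 12 13 10 1) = [4, 0, 2, 3, 7, 12, 6, 5, 8, 9, 1, 11, 13, 10]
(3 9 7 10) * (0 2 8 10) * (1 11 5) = (0 2 8 10 3 9 7)(1 11 5) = [2, 11, 8, 9, 4, 1, 6, 0, 10, 7, 3, 5]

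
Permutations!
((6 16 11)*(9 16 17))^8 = (6 16 17 11 9)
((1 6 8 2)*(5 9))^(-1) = (1 2 8 6)(5 9)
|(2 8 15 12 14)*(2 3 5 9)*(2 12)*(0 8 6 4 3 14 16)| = |(0 8 15 2 6 4 3 5 9 12 16)| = 11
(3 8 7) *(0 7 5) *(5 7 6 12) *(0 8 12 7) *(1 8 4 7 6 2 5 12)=[2, 8, 5, 1, 7, 4, 6, 3, 0, 9, 10, 11, 12]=(12)(0 2 5 4 7 3 1 8)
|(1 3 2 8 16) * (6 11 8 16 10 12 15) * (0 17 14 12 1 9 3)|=|(0 17 14 12 15 6 11 8 10 1)(2 16 9 3)|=20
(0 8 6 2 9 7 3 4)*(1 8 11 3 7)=(0 11 3 4)(1 8 6 2 9)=[11, 8, 9, 4, 0, 5, 2, 7, 6, 1, 10, 3]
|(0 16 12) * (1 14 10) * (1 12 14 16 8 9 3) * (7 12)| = 10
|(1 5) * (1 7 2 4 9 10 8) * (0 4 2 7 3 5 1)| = |(0 4 9 10 8)(3 5)| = 10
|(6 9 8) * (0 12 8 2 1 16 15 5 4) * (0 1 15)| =|(0 12 8 6 9 2 15 5 4 1 16)| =11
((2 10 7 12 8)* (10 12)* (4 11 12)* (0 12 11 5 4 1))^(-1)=(0 1 2 8 12)(4 5)(7 10)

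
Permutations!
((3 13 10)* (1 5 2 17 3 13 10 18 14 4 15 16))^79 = ((1 5 2 17 3 10 13 18 14 4 15 16))^79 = (1 18 2 4 3 16 13 5 14 17 15 10)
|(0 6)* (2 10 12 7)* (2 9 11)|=6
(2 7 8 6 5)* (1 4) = [0, 4, 7, 3, 1, 2, 5, 8, 6] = (1 4)(2 7 8 6 5)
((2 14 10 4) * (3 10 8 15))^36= (2 14 8 15 3 10 4)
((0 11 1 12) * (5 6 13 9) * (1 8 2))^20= ((0 11 8 2 1 12)(5 6 13 9))^20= (13)(0 8 1)(2 12 11)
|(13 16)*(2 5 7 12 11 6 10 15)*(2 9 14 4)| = 22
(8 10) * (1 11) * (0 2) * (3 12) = [2, 11, 0, 12, 4, 5, 6, 7, 10, 9, 8, 1, 3] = (0 2)(1 11)(3 12)(8 10)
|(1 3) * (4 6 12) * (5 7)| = |(1 3)(4 6 12)(5 7)| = 6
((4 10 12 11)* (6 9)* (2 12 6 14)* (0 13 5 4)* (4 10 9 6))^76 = (0 14 5 12 4)(2 10 11 9 13)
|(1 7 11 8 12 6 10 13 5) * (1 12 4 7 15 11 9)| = |(1 15 11 8 4 7 9)(5 12 6 10 13)| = 35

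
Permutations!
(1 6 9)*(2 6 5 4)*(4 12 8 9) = (1 5 12 8 9)(2 6 4) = [0, 5, 6, 3, 2, 12, 4, 7, 9, 1, 10, 11, 8]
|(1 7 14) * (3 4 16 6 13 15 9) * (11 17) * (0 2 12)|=42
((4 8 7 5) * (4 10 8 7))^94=(4 8 10 5 7)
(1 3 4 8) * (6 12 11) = (1 3 4 8)(6 12 11) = [0, 3, 2, 4, 8, 5, 12, 7, 1, 9, 10, 6, 11]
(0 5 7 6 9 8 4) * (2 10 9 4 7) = (0 5 2 10 9 8 7 6 4) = [5, 1, 10, 3, 0, 2, 4, 6, 7, 8, 9]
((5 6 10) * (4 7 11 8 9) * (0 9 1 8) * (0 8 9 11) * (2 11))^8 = (11)(5 10 6)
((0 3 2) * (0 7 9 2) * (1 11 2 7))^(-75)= ((0 3)(1 11 2)(7 9))^(-75)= (11)(0 3)(7 9)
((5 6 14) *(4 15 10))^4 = ((4 15 10)(5 6 14))^4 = (4 15 10)(5 6 14)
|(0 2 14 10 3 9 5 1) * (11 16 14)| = |(0 2 11 16 14 10 3 9 5 1)| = 10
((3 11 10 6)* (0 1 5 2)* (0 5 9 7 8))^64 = ((0 1 9 7 8)(2 5)(3 11 10 6))^64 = (11)(0 8 7 9 1)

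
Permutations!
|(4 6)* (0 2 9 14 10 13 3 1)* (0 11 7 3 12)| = 28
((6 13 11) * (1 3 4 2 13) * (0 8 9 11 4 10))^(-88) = (2 4 13)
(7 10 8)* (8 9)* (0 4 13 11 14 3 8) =(0 4 13 11 14 3 8 7 10 9) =[4, 1, 2, 8, 13, 5, 6, 10, 7, 0, 9, 14, 12, 11, 3]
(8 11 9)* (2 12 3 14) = [0, 1, 12, 14, 4, 5, 6, 7, 11, 8, 10, 9, 3, 13, 2] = (2 12 3 14)(8 11 9)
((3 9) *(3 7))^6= ((3 9 7))^6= (9)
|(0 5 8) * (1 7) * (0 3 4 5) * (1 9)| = 12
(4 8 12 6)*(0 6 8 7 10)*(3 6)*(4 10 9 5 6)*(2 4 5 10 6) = [3, 1, 4, 5, 7, 2, 6, 9, 12, 10, 0, 11, 8] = (0 3 5 2 4 7 9 10)(8 12)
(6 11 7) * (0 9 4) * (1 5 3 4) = (0 9 1 5 3 4)(6 11 7) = [9, 5, 2, 4, 0, 3, 11, 6, 8, 1, 10, 7]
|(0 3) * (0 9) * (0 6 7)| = 5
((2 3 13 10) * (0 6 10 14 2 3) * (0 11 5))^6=(0 2 3)(5 14 10)(6 11 13)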